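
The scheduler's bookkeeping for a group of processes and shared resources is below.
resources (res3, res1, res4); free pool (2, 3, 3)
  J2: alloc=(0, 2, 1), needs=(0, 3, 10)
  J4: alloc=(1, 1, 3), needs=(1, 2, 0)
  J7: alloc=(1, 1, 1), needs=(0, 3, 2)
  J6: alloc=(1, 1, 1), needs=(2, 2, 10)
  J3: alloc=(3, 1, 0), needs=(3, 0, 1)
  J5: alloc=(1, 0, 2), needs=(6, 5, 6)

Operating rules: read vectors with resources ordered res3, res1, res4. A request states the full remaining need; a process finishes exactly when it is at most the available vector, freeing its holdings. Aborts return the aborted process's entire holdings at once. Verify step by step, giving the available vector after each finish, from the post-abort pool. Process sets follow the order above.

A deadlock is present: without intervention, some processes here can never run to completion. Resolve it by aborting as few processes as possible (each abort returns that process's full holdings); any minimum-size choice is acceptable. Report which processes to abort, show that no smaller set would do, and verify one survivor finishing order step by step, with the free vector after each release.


Abort J2.
Key observation: the returned (0, 2, 1) from J2 is what brings J6 — unrunnable before, under any order — into play at step 5.
Minimality: the empty abort set fails — the state is deadlocked as it stands.
One survivor order: J4, J3, J5, J7, J6. Walking it through (post-abort pool first):
  pool = (2, 5, 4)
  J4 needs (1, 2, 0) <= (2, 5, 4) -> finishes; pool += (1, 1, 3) = (3, 6, 7)
  J3 needs (3, 0, 1) <= (3, 6, 7) -> finishes; pool += (3, 1, 0) = (6, 7, 7)
  J5 needs (6, 5, 6) <= (6, 7, 7) -> finishes; pool += (1, 0, 2) = (7, 7, 9)
  J7 needs (0, 3, 2) <= (7, 7, 9) -> finishes; pool += (1, 1, 1) = (8, 8, 10)
  J6 needs (2, 2, 10) <= (8, 8, 10) -> finishes; pool += (1, 1, 1) = (9, 9, 11)


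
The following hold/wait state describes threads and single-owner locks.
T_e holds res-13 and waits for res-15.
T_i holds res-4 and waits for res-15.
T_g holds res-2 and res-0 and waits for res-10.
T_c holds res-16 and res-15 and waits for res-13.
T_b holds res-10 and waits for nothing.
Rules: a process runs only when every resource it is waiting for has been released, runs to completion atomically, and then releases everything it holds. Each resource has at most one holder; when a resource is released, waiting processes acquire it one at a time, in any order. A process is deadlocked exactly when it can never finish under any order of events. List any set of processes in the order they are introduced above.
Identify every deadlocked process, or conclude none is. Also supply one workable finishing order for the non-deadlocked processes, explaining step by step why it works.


Deadlocked: T_e, T_i and T_c.
Key observation: along T_e -> T_c -> T_e, each member waits on what the next one holds — a deadlock; T_i waits into the deadlock from upstream.
The rest can finish in the order T_b, T_g.
Verifying each step:
  run T_b (it waits on nothing); releases res-10
  T_g: everything it awaited (res-10) is free; runs, freeing res-2 and res-0


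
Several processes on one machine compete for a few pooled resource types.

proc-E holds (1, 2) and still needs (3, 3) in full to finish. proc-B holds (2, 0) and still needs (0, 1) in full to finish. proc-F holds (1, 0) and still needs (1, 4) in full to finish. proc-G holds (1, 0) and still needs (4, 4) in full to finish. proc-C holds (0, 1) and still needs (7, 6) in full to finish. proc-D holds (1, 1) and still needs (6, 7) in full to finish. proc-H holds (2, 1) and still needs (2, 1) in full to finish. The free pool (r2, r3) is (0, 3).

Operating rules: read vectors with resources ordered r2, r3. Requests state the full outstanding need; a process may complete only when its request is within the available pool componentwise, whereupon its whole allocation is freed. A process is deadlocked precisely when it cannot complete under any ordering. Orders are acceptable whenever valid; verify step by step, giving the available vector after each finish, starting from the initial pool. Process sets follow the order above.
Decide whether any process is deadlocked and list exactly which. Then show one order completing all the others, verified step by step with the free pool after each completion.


Nothing here is deadlocked.
Key observation: the pool covers proc-B at once, and every later process fits after earlier releases.
The rest can finish in the order proc-B, proc-H, proc-E, proc-F, proc-G, proc-C, proc-D. Verifying each step:
  pool = (0, 3)
  proc-B: need (0, 1) fits (0, 3); releases (2, 0), pool now (2, 3)
  proc-H: need (2, 1) fits (2, 3); releases (2, 1), pool now (4, 4)
  proc-E: need (3, 3) fits (4, 4); releases (1, 2), pool now (5, 6)
  proc-F: need (1, 4) fits (5, 6); releases (1, 0), pool now (6, 6)
  proc-G: need (4, 4) fits (6, 6); releases (1, 0), pool now (7, 6)
  proc-C: need (7, 6) fits (7, 6); releases (0, 1), pool now (7, 7)
  proc-D: need (6, 7) fits (7, 7); releases (1, 1), pool now (8, 8)


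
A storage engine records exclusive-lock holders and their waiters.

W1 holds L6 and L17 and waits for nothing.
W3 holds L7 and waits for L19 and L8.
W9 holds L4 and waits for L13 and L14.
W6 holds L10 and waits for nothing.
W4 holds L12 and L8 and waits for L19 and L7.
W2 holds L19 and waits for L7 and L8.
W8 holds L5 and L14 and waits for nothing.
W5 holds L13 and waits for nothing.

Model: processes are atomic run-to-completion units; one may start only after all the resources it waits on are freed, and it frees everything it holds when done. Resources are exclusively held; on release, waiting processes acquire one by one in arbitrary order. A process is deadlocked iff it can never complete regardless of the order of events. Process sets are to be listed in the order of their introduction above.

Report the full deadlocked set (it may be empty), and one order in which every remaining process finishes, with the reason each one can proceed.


Deadlocked: W3, W4 and W2.
Key observation: the waits loop around W3 -> W4 -> W3 with no way out; W2 is caught in further circular waits.
One completion order for the rest: W1, W6, W8, W5, W9.
Walking it through:
  W1: no waits; runs immediately, freeing L6 and L17
  W6: no waits; runs immediately, freeing L10
  W8: no waits; runs immediately, freeing L5 and L14
  W5: no waits; runs immediately, freeing L13
  run W9 (all its waits — L13 and L14 — are resolved); releases L4


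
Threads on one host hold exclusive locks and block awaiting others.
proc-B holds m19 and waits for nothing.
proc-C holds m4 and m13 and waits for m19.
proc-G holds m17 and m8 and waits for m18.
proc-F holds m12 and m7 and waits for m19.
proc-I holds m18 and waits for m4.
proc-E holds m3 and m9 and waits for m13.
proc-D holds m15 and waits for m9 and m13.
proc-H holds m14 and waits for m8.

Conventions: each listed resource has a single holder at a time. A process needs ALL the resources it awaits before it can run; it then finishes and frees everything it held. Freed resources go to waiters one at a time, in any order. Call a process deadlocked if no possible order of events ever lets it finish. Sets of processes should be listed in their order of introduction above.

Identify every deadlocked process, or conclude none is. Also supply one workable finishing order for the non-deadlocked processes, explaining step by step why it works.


The deadlocked set is empty.
Key observation: every chain of waits terminates; starting from the processes that wait on nothing, all the rest unlock in turn.
The rest can finish in the order proc-B, proc-C, proc-E, proc-D, proc-I, proc-G, proc-F, proc-H.
Walking it through:
  proc-B waits on nothing -> runs at once and releases m19
  proc-C: everything it awaited (m19) is free; runs, freeing m4 and m13
  proc-E: everything it awaited (m13) is free; runs, freeing m3 and m9
  proc-D: everything it awaited (m9 and m13) is free; runs, freeing m15
  proc-I: everything it awaited (m4) is free; runs, freeing m18
  proc-G: everything it awaited (m18) is free; runs, freeing m17 and m8
  proc-F: everything it awaited (m19) is free; runs, freeing m12 and m7
  proc-H: everything it awaited (m8) is free; runs, freeing m14


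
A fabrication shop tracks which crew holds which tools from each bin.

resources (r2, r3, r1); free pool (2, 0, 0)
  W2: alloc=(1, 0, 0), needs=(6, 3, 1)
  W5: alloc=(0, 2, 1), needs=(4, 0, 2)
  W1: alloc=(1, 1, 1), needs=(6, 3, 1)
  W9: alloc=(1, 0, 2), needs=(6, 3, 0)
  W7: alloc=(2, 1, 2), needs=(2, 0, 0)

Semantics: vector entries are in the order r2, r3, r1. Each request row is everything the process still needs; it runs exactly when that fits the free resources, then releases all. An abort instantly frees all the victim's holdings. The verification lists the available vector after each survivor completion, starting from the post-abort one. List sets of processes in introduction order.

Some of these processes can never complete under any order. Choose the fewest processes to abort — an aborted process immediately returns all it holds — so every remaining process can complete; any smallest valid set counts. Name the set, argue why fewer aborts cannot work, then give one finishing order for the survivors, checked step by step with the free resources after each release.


The answer: abort W1 and W9.
Key observation: W2 could never have finished before the abort; with (2, 1, 3) returned by W1 and W9, it fits at step 3.
Minimality, checking each single-abort alternative: W2 alone leaves W1 blocked (short on r2); W5 alone leaves W2 blocked (short on r2); W1 alone leaves W2 blocked (short on r2); W9 alone leaves W2 blocked (short on r2); W7 alone leaves W2 blocked (short on r2).
The survivors complete as W5, W7, W2. Verifying each step (starting from the post-abort pool):
  pool = (4, 1, 3)
  W5: need (4, 0, 2) fits (4, 1, 3); releases (0, 2, 1), pool now (4, 3, 4)
  W7: need (2, 0, 0) fits (4, 3, 4); releases (2, 1, 2), pool now (6, 4, 6)
  W2: need (6, 3, 1) fits (6, 4, 6); releases (1, 0, 0), pool now (7, 4, 6)


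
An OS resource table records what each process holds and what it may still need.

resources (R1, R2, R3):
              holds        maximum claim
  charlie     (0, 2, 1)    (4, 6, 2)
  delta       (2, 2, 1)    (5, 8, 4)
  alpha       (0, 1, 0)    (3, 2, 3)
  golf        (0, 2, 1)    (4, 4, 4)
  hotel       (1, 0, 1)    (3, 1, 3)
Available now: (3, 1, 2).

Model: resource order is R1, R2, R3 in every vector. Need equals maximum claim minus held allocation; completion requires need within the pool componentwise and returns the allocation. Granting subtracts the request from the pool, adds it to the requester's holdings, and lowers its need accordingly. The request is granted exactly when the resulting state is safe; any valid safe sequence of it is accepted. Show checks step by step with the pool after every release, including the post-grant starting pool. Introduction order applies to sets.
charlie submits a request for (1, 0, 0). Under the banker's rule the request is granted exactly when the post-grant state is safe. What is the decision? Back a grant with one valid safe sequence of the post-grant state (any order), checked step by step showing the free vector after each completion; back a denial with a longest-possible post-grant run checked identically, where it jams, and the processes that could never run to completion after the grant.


DENY: after the grant no complete ordering would exist.
Key observation: after hotel, alpha the pool peaks at (3, 2, 3), and each blocked process is short somewhere: charlie on R2; delta on R2; golf on R1.
Pretend the grant happened; the run hotel, alpha goes as far as possible. Check, step by step:
  pool = (2, 1, 2)
  run hotel (needs (2, 1, 2), free (2, 1, 2)); after release of (1, 0, 1) the pool is (3, 1, 3)
  run alpha (needs (3, 1, 3), free (3, 1, 3)); after release of (0, 1, 0) the pool is (3, 2, 3)
  blocked: charlie wants (3, 4, 1), pool (3, 2, 3) — not enough R2
  blocked: delta wants (3, 6, 3), pool (3, 2, 3) — not enough R2
  blocked: golf wants (4, 2, 3), pool (3, 2, 3) — not enough R1
Processes that could never finish after the grant: charlie, delta and golf.


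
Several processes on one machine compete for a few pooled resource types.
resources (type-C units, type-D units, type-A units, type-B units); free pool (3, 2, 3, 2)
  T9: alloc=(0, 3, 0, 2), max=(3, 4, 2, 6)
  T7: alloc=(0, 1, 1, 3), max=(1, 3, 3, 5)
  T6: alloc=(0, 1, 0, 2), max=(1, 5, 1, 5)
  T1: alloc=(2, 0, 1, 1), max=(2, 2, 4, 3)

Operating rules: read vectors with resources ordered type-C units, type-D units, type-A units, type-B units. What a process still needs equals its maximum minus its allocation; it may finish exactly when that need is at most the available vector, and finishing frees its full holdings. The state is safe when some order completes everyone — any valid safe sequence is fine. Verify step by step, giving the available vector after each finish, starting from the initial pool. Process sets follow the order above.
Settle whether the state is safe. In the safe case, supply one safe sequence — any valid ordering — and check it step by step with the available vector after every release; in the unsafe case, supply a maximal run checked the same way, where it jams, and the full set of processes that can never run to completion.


SAFE — a valid safe sequence is T7, T9, T1, T6.
Key observation: reading the order forward, T7 is the first process whose need (1, 2, 2, 2) meets the free pool (3, 2, 3, 2) exactly on a resource it requests.
Walking it through:
  pool = (3, 2, 3, 2)
  run T7 (needs (1, 2, 2, 2), free (3, 2, 3, 2)); after release of (0, 1, 1, 3) the pool is (3, 3, 4, 5)
  run T9 (needs (3, 1, 2, 4), free (3, 3, 4, 5)); after release of (0, 3, 0, 2) the pool is (3, 6, 4, 7)
  run T1 (needs (0, 2, 3, 2), free (3, 6, 4, 7)); after release of (2, 0, 1, 1) the pool is (5, 6, 5, 8)
  run T6 (needs (1, 4, 1, 3), free (5, 6, 5, 8)); after release of (0, 1, 0, 2) the pool is (5, 7, 5, 10)


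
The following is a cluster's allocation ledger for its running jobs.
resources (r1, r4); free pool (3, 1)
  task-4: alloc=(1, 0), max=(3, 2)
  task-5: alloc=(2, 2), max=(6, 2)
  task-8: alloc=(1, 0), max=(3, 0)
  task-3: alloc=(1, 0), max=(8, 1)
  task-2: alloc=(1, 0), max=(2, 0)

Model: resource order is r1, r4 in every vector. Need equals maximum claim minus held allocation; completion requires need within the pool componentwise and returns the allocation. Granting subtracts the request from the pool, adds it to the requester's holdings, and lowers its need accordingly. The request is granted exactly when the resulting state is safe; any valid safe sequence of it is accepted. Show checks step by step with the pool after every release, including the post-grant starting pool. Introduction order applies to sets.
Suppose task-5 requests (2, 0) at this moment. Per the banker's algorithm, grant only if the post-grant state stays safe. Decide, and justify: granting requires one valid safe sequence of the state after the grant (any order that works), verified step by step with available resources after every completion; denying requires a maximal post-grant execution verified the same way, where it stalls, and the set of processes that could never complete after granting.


GRANT: granting preserves safety; a valid post-grant sequence is task-2, task-5, task-4, task-8, task-3.
Key observation: granting shrinks the pool to (1, 1), yet task-2 still fits and the chain goes through.
Check on the post-grant state, step by step:
  pool = (1, 1)
  run task-2 (needs (1, 0), free (1, 1)); after release of (1, 0) the pool is (2, 1)
  run task-5 (needs (2, 0), free (2, 1)); after release of (4, 2) the pool is (6, 3)
  run task-4 (needs (2, 2), free (6, 3)); after release of (1, 0) the pool is (7, 3)
  run task-8 (needs (2, 0), free (7, 3)); after release of (1, 0) the pool is (8, 3)
  run task-3 (needs (7, 1), free (8, 3)); after release of (1, 0) the pool is (9, 3)


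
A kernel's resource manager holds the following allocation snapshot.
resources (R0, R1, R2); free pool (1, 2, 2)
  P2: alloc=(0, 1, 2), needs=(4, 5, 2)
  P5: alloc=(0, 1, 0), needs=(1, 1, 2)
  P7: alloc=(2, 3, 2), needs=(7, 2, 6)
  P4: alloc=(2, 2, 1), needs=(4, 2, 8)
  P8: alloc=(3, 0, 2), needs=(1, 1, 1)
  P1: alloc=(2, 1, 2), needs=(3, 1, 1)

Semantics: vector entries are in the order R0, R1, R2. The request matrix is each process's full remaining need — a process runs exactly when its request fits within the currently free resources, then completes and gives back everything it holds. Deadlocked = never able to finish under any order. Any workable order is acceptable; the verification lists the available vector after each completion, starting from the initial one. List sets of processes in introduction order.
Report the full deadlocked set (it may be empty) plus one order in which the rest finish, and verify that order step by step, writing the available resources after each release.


Deadlocked: P2, P7 and P4.
Key observation: after P8, P1, P5 the pool peaks at (6, 4, 6), and each blocked process is short somewhere: P2 on R1; P7 on R0; P4 on R2.
The rest can finish in the order P8, P1, P5. Walking it through:
  pool = (1, 2, 2)
  P8: need (1, 1, 1) fits (1, 2, 2); releases (3, 0, 2), pool now (4, 2, 4)
  P1: need (3, 1, 1) fits (4, 2, 4); releases (2, 1, 2), pool now (6, 3, 6)
  P5: need (1, 1, 2) fits (6, 3, 6); releases (0, 1, 0), pool now (6, 4, 6)
None of the blocked processes ever fits:
  P2 still needs (4, 5, 2) but only (6, 4, 6) is free — short on R1
  P7 still needs (7, 2, 6) but only (6, 4, 6) is free — short on R0
  P4 still needs (4, 2, 8) but only (6, 4, 6) is free — short on R2


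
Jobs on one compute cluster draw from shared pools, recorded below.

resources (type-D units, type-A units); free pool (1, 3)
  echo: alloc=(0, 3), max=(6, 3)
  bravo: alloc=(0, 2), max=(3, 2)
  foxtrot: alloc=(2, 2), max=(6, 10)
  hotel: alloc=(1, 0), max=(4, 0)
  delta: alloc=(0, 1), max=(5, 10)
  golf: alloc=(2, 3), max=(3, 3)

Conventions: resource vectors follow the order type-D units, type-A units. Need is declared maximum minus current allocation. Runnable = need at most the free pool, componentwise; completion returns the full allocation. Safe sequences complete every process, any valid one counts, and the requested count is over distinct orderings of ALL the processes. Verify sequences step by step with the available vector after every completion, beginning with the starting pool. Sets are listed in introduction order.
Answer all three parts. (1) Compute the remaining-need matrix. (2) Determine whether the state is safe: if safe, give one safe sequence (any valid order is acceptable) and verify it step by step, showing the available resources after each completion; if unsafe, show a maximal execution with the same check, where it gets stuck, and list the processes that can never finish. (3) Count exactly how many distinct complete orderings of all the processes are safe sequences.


(1) Outstanding need per process (order type-D units, type-A units):
  echo: (6, 0)
  bravo: (3, 0)
  foxtrot: (4, 8)
  hotel: (3, 0)
  delta: (5, 9)
  golf: (1, 0)
(2) SAFE — a valid safe sequence is golf, hotel, bravo, foxtrot, delta, echo.
Key observation: reading the order forward, golf is the first process whose need (1, 0) meets the free pool (1, 3) exactly on a resource it requests.
Step-by-step check:
  pool = (1, 3)
  run golf (needs (1, 0), free (1, 3)); after release of (2, 3) the pool is (3, 6)
  run hotel (needs (3, 0), free (3, 6)); after release of (1, 0) the pool is (4, 6)
  run bravo (needs (3, 0), free (4, 6)); after release of (0, 2) the pool is (4, 8)
  run foxtrot (needs (4, 8), free (4, 8)); after release of (2, 2) the pool is (6, 10)
  run delta (needs (5, 9), free (6, 10)); after release of (0, 1) the pool is (6, 11)
  run echo (needs (6, 0), free (6, 11)); after release of (0, 3) the pool is (6, 14)
(3) The exact count: 4 of the possible complete orderings are safe sequences.


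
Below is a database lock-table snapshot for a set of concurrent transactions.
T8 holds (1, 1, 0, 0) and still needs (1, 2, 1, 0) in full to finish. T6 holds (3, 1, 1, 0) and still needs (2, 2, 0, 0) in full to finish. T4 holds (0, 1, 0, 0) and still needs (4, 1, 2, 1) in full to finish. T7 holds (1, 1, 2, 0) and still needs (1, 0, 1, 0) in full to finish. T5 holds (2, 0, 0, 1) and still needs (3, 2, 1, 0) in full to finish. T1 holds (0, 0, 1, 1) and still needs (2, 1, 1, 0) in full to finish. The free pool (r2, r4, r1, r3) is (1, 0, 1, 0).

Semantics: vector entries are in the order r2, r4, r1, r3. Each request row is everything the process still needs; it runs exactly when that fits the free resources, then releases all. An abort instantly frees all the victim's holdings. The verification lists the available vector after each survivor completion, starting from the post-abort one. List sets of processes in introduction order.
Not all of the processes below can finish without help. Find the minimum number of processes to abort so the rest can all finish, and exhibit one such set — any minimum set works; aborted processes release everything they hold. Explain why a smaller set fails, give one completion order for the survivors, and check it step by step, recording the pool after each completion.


Abort T6.
Key observation: aborting T6 returns (3, 1, 1, 0), and T4 — hopeless before — runs at step 2 with the returned capacity in the pool.
Minimality: the empty abort set fails — the state is deadlocked as it stands.
The survivors complete as T1, T4, T5, T8, T7. Verifying each step (starting from the post-abort pool):
  pool = (4, 1, 2, 0)
  T1 needs (2, 1, 1, 0) <= (4, 1, 2, 0) -> finishes; pool += (0, 0, 1, 1) = (4, 1, 3, 1)
  T4 needs (4, 1, 2, 1) <= (4, 1, 3, 1) -> finishes; pool += (0, 1, 0, 0) = (4, 2, 3, 1)
  T5 needs (3, 2, 1, 0) <= (4, 2, 3, 1) -> finishes; pool += (2, 0, 0, 1) = (6, 2, 3, 2)
  T8 needs (1, 2, 1, 0) <= (6, 2, 3, 2) -> finishes; pool += (1, 1, 0, 0) = (7, 3, 3, 2)
  T7 needs (1, 0, 1, 0) <= (7, 3, 3, 2) -> finishes; pool += (1, 1, 2, 0) = (8, 4, 5, 2)


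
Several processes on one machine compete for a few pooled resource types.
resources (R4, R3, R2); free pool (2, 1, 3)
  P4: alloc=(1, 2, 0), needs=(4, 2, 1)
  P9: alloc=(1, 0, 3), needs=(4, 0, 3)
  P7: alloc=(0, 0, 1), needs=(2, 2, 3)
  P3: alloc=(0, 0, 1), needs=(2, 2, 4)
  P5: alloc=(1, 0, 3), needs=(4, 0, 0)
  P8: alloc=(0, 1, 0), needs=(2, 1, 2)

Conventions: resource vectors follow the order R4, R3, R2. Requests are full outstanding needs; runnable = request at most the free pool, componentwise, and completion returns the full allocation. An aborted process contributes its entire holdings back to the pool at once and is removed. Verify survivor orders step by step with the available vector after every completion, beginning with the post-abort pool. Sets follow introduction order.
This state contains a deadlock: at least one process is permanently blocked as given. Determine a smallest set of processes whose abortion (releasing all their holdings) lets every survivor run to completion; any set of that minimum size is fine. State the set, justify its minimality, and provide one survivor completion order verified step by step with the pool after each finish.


The answer: abort P4 and P5.
Key observation: P9 could never have finished before the abort; with (2, 2, 3) returned by P4 and P5, it fits at step 3.
No one abort is enough; case by case: P4 alone leaves P9 blocked (short on R4); P9 alone leaves P4 blocked (short on R4); P7 alone leaves P4 blocked (short on R4); P3 alone leaves P4 blocked (short on R4); P5 alone leaves P4 blocked (short on R4); P8 alone leaves P4 blocked (short on R4).
The survivors complete as P3, P7, P9, P8. Check, step by step (starting from the post-abort pool):
  pool = (4, 3, 6)
  P3: need (2, 2, 4) fits (4, 3, 6); releases (0, 0, 1), pool now (4, 3, 7)
  P7: need (2, 2, 3) fits (4, 3, 7); releases (0, 0, 1), pool now (4, 3, 8)
  P9: need (4, 0, 3) fits (4, 3, 8); releases (1, 0, 3), pool now (5, 3, 11)
  P8: need (2, 1, 2) fits (5, 3, 11); releases (0, 1, 0), pool now (5, 4, 11)


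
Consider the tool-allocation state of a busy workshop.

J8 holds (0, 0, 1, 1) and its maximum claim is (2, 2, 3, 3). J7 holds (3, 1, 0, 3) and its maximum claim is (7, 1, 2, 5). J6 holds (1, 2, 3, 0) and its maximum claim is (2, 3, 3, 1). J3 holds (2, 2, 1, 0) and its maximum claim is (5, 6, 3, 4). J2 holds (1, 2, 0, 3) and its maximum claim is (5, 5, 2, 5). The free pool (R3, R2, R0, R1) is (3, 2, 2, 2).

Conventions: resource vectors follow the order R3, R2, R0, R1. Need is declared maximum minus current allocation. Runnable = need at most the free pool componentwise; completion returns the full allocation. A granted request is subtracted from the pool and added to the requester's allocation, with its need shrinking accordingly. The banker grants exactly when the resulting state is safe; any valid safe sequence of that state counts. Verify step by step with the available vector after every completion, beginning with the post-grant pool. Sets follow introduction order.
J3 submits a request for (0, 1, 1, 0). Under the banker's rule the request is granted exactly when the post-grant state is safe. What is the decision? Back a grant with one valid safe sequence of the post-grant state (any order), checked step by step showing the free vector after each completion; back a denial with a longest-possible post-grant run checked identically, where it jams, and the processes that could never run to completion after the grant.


GRANT — the state after the grant stays safe, e.g. via J6, J2, J7, J3, J8.
Key observation: the transfer keeps a workable pool ((3, 1, 1, 2)); J6 starts the safe sequence.
Check on the post-grant state, step by step:
  pool = (3, 1, 1, 2)
  run J6 (needs (1, 1, 0, 1), free (3, 1, 1, 2)); after release of (1, 2, 3, 0) the pool is (4, 3, 4, 2)
  run J2 (needs (4, 3, 2, 2), free (4, 3, 4, 2)); after release of (1, 2, 0, 3) the pool is (5, 5, 4, 5)
  run J7 (needs (4, 0, 2, 2), free (5, 5, 4, 5)); after release of (3, 1, 0, 3) the pool is (8, 6, 4, 8)
  run J3 (needs (3, 3, 1, 4), free (8, 6, 4, 8)); after release of (2, 3, 2, 0) the pool is (10, 9, 6, 8)
  run J8 (needs (2, 2, 2, 2), free (10, 9, 6, 8)); after release of (0, 0, 1, 1) the pool is (10, 9, 7, 9)


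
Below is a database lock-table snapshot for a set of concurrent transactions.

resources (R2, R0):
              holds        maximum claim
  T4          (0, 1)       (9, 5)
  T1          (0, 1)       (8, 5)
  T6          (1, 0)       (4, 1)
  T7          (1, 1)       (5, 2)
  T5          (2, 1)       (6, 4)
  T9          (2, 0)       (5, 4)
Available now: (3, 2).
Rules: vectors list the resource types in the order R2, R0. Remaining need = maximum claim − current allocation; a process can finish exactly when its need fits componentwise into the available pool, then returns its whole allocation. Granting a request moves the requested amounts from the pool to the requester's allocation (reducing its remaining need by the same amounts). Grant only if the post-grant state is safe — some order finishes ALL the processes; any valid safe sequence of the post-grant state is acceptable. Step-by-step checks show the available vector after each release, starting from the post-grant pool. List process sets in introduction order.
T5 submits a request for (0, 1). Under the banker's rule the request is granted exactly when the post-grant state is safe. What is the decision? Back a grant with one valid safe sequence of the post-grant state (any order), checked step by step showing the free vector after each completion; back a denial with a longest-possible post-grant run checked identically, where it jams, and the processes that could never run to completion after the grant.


GRANT: granting preserves safety; a valid post-grant sequence is T6, T7, T5, T9, T4, T1.
Key observation: even at the reduced pool (3, 1), T6 fits immediately, so safety survives the grant.
Check on the post-grant state, step by step:
  pool = (3, 1)
  run T6 (needs (3, 1), free (3, 1)); after release of (1, 0) the pool is (4, 1)
  run T7 (needs (4, 1), free (4, 1)); after release of (1, 1) the pool is (5, 2)
  run T5 (needs (4, 2), free (5, 2)); after release of (2, 2) the pool is (7, 4)
  run T9 (needs (3, 4), free (7, 4)); after release of (2, 0) the pool is (9, 4)
  run T4 (needs (9, 4), free (9, 4)); after release of (0, 1) the pool is (9, 5)
  run T1 (needs (8, 4), free (9, 5)); after release of (0, 1) the pool is (9, 6)


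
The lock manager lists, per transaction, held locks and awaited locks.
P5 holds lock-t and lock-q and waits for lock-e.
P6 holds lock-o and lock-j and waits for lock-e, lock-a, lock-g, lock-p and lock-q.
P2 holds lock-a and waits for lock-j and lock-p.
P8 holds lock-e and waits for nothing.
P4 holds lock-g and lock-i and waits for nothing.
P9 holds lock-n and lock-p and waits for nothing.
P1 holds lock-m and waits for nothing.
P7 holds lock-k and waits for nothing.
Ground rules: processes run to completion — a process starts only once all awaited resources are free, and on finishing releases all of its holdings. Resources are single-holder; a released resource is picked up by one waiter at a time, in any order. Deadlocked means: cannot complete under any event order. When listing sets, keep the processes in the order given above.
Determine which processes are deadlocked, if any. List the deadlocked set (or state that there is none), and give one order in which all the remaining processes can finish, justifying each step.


Deadlocked set: P6 and P2.
Key observation: the loop P6 -> P2 -> P6 blocks itself forever; no other process is dragged down with it.
A valid finishing order for the others: P8, P7, P4, P5, P1, P9.
Walking it through:
  P8: no waits; runs immediately, freeing lock-e
  P7: no waits; runs immediately, freeing lock-k
  P4: no waits; runs immediately, freeing lock-g and lock-i
  run P5 (all its waits — lock-e — are resolved); releases lock-t and lock-q
  P1: no waits; runs immediately, freeing lock-m
  P9: no waits; runs immediately, freeing lock-n and lock-p


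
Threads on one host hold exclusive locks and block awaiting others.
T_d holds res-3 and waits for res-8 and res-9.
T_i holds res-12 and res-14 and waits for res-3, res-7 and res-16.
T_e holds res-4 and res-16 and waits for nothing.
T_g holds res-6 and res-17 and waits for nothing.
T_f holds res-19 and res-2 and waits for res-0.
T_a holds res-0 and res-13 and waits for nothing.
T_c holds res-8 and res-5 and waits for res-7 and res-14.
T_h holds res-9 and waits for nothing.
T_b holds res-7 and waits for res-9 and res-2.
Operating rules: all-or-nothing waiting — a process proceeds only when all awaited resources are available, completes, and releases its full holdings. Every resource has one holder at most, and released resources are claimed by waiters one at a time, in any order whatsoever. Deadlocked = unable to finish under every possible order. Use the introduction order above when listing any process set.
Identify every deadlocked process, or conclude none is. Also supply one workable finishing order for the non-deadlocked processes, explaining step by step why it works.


Deadlocked: T_d, T_i and T_c.
Key observation: nobody on the ring T_d -> T_c -> T_i -> T_d can start until another member finishes, which never happens; no other process is dragged down with it.
One completion order for the rest: T_a, T_h, T_e, T_f, T_g, T_b.
Verifying each step:
  run T_a (it waits on nothing); releases res-0 and res-13
  run T_h (it waits on nothing); releases res-9
  run T_e (it waits on nothing); releases res-4 and res-16
  T_f waits on res-0 — all released -> runs and releases res-19 and res-2
  run T_g (it waits on nothing); releases res-6 and res-17
  T_b waits on res-9 and res-2 — all released -> runs and releases res-7


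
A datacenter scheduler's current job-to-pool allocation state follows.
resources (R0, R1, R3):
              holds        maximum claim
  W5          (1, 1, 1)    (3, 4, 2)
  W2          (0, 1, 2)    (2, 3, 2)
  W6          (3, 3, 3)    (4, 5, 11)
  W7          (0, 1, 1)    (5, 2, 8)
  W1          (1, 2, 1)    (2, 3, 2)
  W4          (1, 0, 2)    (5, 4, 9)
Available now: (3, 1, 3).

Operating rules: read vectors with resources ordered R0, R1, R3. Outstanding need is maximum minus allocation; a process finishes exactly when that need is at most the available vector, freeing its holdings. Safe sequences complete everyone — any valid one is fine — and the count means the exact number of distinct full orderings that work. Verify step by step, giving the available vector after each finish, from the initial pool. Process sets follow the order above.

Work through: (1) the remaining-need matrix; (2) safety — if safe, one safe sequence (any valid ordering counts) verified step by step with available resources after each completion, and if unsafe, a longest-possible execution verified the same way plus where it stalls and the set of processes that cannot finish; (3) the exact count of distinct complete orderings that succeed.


(1) Need matrix, components ordered R0, R1, R3:
  W5: (2, 3, 1)
  W2: (2, 2, 0)
  W6: (1, 2, 8)
  W7: (5, 1, 7)
  W1: (1, 1, 1)
  W4: (4, 4, 7)
(2) The state is SAFE; one workable sequence: W1, W2, W5, W4, W7, W6.
Key observation: the first exact fit in this order is W1 — it needs (1, 1, 1) with (3, 1, 3) free, meeting a requested resource to the last unit.
Verifying each step:
  pool = (3, 1, 3)
  W1 needs (1, 1, 1) <= (3, 1, 3) -> finishes; pool += (1, 2, 1) = (4, 3, 4)
  W2 needs (2, 2, 0) <= (4, 3, 4) -> finishes; pool += (0, 1, 2) = (4, 4, 6)
  W5 needs (2, 3, 1) <= (4, 4, 6) -> finishes; pool += (1, 1, 1) = (5, 5, 7)
  W4 needs (4, 4, 7) <= (5, 5, 7) -> finishes; pool += (1, 0, 2) = (6, 5, 9)
  W7 needs (5, 1, 7) <= (6, 5, 9) -> finishes; pool += (0, 1, 1) = (6, 6, 10)
  W6 needs (1, 2, 8) <= (6, 6, 10) -> finishes; pool += (3, 3, 3) = (9, 9, 13)
(3) Precisely 8 of the possible complete orderings are safe sequences.


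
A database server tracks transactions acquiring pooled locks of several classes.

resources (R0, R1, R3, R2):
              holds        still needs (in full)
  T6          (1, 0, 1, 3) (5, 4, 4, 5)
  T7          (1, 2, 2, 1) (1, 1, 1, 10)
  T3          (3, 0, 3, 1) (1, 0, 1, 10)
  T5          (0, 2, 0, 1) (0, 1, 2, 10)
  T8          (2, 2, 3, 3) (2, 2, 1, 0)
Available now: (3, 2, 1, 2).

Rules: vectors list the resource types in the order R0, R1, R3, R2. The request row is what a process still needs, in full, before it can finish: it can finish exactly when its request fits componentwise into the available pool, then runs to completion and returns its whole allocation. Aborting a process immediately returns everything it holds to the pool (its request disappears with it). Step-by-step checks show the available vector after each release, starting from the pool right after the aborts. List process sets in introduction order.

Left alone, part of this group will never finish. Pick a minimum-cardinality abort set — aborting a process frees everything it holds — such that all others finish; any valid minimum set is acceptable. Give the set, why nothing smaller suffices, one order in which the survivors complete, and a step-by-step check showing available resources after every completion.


The answer: abort T7 and T5.
Key observation: aborting T7 and T5 returns (1, 4, 2, 2), and T3 — hopeless before — runs at step 3 with the returned capacity in the pool.
No one abort is enough; case by case: T6 alone leaves T7 blocked (short on R2); T7 alone leaves T3 blocked (short on R2); T3 alone leaves T7 blocked (short on R2); T5 alone leaves T7 blocked (short on R2); T8 alone leaves T7 blocked (short on R2).
The survivors complete as T8, T6, T3. Walking it through (starting from the post-abort pool):
  pool = (4, 6, 3, 4)
  run T8 (needs (2, 2, 1, 0), free (4, 6, 3, 4)); after release of (2, 2, 3, 3) the pool is (6, 8, 6, 7)
  run T6 (needs (5, 4, 4, 5), free (6, 8, 6, 7)); after release of (1, 0, 1, 3) the pool is (7, 8, 7, 10)
  run T3 (needs (1, 0, 1, 10), free (7, 8, 7, 10)); after release of (3, 0, 3, 1) the pool is (10, 8, 10, 11)


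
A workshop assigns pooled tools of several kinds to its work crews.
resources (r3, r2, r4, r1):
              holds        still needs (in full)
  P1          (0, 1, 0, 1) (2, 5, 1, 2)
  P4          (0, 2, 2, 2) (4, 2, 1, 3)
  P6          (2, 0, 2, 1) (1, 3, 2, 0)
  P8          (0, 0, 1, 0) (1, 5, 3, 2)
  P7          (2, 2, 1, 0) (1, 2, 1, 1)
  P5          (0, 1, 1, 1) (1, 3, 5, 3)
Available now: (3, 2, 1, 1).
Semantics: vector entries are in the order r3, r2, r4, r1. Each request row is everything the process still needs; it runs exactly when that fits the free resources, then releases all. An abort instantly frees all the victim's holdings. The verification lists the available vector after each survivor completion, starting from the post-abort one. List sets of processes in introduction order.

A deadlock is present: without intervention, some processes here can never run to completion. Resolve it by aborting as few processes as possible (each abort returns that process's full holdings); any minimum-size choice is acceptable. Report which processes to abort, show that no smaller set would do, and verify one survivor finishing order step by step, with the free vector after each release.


The answer: abort P4.
Key observation: the deadlocked P5 becomes finishable only because P4 released (0, 2, 2, 2); it completes at step 2 below.
Why nothing smaller works: aborting no one leaves the state deadlocked as given.
The survivors complete as P6, P5, P8, P1, P7. Verifying each step (starting from the post-abort pool):
  pool = (3, 4, 3, 3)
  P6: need (1, 3, 2, 0) fits (3, 4, 3, 3); releases (2, 0, 2, 1), pool now (5, 4, 5, 4)
  P5: need (1, 3, 5, 3) fits (5, 4, 5, 4); releases (0, 1, 1, 1), pool now (5, 5, 6, 5)
  P8: need (1, 5, 3, 2) fits (5, 5, 6, 5); releases (0, 0, 1, 0), pool now (5, 5, 7, 5)
  P1: need (2, 5, 1, 2) fits (5, 5, 7, 5); releases (0, 1, 0, 1), pool now (5, 6, 7, 6)
  P7: need (1, 2, 1, 1) fits (5, 6, 7, 6); releases (2, 2, 1, 0), pool now (7, 8, 8, 6)


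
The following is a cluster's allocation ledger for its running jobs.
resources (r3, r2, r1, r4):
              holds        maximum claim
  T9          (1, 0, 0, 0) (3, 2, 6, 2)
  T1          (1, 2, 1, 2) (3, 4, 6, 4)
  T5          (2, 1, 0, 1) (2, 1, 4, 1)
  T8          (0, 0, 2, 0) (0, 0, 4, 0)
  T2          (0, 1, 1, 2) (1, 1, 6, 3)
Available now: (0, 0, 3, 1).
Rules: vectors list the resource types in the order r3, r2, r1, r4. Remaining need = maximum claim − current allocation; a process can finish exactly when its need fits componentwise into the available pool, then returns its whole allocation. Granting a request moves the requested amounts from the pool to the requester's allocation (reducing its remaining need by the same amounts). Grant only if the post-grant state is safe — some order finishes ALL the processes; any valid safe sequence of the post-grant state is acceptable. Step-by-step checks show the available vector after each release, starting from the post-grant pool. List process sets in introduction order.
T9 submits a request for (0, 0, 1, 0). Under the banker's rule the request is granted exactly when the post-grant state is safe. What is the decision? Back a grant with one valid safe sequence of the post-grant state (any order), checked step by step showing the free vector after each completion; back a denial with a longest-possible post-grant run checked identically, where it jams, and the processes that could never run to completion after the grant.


DENY. Granting would leave the state unsafe.
Key observation: r1 is the bottleneck — with T8, T5 done the pool holds (2, 1, 4, 2), short of every remaining need.
Pretend the grant happened; the run T8, T5 goes as far as possible. Check, step by step:
  pool = (0, 0, 2, 1)
  T8 needs (0, 0, 2, 0) <= (0, 0, 2, 1) -> finishes; pool += (0, 0, 2, 0) = (0, 0, 4, 1)
  T5 needs (0, 0, 4, 0) <= (0, 0, 4, 1) -> finishes; pool += (2, 1, 0, 1) = (2, 1, 4, 2)
  T9 cannot run: need (2, 2, 5, 2) vs free (2, 1, 4, 2) (insufficient r2 and r1)
  T1 cannot run: need (2, 2, 5, 2) vs free (2, 1, 4, 2) (insufficient r2 and r1)
  T2 cannot run: need (1, 0, 5, 1) vs free (2, 1, 4, 2) (insufficient r1)
Post-grant, the permanently blocked set is T9, T1 and T2.
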